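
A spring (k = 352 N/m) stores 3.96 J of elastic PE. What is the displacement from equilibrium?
x = √(2·PE/k) = √(2·3.96/352) = 0.15 m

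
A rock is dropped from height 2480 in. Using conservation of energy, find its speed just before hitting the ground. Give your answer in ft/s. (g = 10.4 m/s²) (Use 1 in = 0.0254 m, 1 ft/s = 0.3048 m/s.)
Convert to SI: h = 62.992 m
mgh = ½mv² ⇒ v = √(2gh) = √(2·10.4·62.992) = 36.1971 m/s = 118.8 ft/s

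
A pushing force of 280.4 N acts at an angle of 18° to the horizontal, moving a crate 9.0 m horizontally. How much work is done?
W = F·d·cosθ = (280.4)(9.0)cos(18°) = 2400 J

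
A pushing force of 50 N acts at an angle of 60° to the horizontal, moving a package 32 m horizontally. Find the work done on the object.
W = F·d·cosθ = (50)(32)cos(60°) = 800.0 J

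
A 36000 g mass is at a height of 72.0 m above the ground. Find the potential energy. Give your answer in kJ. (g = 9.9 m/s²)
Convert to SI: m = 36.0 kg, h = 72.0 m
PE = mgh = (36.0)(9.9)(72.0) = 25660.8 J = 25.66 kJ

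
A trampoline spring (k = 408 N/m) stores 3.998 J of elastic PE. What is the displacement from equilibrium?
x = √(2·PE/k) = √(2·3.998/408) = 0.14 m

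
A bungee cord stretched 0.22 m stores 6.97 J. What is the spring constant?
k = 2·PE/x² = 2·6.97/(0.22)² = 288.0 N/m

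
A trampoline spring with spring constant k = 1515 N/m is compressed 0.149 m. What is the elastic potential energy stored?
PE = ½kx² = ½(1515)(0.149)² = 16.82 J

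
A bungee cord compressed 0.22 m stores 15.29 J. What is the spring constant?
k = 2·PE/x² = 2·15.29/(0.22)² = 631.8 N/m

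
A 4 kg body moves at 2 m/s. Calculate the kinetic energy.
KE = ½mv² = ½(4)(2)² = 8.0 J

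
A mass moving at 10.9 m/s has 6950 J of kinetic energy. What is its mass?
m = 2·KE/v² = 2·6950/(10.9)² = 117.0 kg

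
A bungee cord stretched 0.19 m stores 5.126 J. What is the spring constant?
k = 2·PE/x² = 2·5.126/(0.19)² = 284.0 N/m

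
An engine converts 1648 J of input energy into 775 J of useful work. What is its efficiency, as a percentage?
η = W_out/W_in = 775/1648 = 47.03%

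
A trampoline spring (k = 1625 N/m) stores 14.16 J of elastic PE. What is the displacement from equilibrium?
x = √(2·PE/k) = √(2·14.16/1625) = 0.132 m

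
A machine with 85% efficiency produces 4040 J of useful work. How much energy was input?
W_in = W_out/η = 4040/0.85 = 4753 J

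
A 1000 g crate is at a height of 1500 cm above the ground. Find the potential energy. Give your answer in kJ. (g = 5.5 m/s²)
Convert to SI: m = 1.0 kg, h = 15.0 m
PE = mgh = (1.0)(5.5)(15.0) = 82.5 J = 0.0825 kJ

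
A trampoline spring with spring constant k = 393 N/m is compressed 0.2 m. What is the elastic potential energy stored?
PE = ½kx² = ½(393)(0.2)² = 7.86 J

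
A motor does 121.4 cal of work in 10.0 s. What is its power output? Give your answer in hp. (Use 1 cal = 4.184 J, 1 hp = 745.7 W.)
Convert to SI: W = 507.938 J, t = 10.0 s
P = W/t = 507.938/10.0 = 50.7938 W = 0.06812 hp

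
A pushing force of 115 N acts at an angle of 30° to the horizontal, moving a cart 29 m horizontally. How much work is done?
W = F·d·cosθ = (115)(29)cos(30°) = 2888 J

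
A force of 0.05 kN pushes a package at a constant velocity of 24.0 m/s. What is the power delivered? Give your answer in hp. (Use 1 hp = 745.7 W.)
Convert to SI: F = 50.0 N, v = 24.0 m/s
P = Fv = (50.0)(24.0) = 1200.0 W = 1.609 hp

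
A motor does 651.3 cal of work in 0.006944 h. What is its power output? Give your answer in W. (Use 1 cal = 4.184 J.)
Convert to SI: W = 2725.04 J, t = 24.9984 s
P = W/t = 2725.04/24.9984 = 109.0 W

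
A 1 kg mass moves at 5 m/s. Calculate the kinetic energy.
KE = ½mv² = ½(1)(5)² = 12.5 J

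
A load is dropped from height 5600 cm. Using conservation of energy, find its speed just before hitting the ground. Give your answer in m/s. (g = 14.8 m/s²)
Convert to SI: h = 56.0 m
mgh = ½mv² ⇒ v = √(2gh) = √(2·14.8·56.0) = 40.71 m/s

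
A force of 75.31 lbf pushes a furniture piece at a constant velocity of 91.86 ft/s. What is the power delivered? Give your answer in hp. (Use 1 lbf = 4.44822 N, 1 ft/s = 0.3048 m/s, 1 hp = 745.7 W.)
Convert to SI: F = 334.995 N, v = 27.9989 m/s
P = Fv = (334.995)(27.9989) = 9379.51 W = 12.58 hp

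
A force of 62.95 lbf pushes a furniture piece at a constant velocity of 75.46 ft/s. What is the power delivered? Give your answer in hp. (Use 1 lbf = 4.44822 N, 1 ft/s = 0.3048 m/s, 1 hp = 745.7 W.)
Convert to SI: F = 280.015 N, v = 23.0002 m/s
P = Fv = (280.015)(23.0002) = 6440.41 W = 8.637 hp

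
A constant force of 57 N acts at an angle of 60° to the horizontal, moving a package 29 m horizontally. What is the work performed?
W = F·d·cosθ = (57)(29)cos(60°) = 826.5 J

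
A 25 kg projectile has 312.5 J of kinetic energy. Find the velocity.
v = √(2·KE/m) = √(2·312.5/25) = 5.0 m/s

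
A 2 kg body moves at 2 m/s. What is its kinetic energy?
KE = ½mv² = ½(2)(2)² = 4.0 J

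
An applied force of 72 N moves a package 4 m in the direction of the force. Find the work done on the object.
W = F·d = (72)(4) = 288.0 J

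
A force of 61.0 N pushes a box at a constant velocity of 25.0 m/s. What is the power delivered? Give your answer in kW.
P = Fv = (61.0)(25.0) = 1525.0 W = 1.525 kW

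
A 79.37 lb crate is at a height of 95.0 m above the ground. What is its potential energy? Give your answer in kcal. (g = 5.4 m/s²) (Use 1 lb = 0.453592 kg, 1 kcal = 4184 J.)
Convert to SI: m = 36.0016 kg, h = 95.0 m
PE = mgh = (36.0016)(5.4)(95.0) = 18468.8 J = 4.414 kcal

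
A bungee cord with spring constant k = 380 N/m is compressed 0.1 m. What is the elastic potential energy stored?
PE = ½kx² = ½(380)(0.1)² = 1.9 J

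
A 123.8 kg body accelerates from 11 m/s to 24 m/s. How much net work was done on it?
W = ΔKE = ½m(v₂² − v₁²) = ½(123.8)(24² − 11²) = 28164.5 J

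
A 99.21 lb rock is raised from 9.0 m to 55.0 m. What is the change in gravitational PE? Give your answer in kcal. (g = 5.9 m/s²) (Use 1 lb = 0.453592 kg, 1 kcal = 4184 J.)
Convert to SI: m = 45.0009 kg, Δh = 46.0 m
ΔPE = mgΔh = (45.0009)(5.9)(46.0) = 12213.2 J = 2.919 kcal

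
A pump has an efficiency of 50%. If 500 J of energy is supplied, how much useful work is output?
W_out = η·W_in = 0.5·500 = 250.0 J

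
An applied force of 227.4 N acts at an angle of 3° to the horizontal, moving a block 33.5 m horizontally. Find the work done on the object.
W = F·d·cosθ = (227.4)(33.5)cos(3°) = 7607 J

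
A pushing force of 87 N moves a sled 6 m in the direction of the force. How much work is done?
W = F·d = (87)(6) = 522.0 J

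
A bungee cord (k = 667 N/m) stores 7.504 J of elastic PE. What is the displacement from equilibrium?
x = √(2·PE/k) = √(2·7.504/667) = 0.15 m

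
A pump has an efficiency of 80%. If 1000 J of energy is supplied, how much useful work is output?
W_out = η·W_in = 0.8·1000 = 800.0 J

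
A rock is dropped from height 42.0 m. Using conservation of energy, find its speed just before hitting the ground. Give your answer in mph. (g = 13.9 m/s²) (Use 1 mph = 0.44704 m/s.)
mgh = ½mv² ⇒ v = √(2gh) = √(2·13.9·42.0) = 34.1702 m/s = 76.44 mph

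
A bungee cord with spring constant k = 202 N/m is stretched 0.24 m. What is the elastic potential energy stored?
PE = ½kx² = ½(202)(0.24)² = 5.818 J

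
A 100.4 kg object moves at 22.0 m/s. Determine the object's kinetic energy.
KE = ½mv² = ½(100.4)(22.0)² = 24300 J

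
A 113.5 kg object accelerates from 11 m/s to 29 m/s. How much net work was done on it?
W = ΔKE = ½m(v₂² − v₁²) = ½(113.5)(29² − 11²) = 40860.0 J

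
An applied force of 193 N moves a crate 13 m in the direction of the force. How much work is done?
W = F·d = (193)(13) = 2509 J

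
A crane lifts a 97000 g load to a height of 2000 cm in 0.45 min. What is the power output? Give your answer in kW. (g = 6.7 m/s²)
Convert to SI: m = 97.0 kg, h = 20.0 m, t = 27.0 s
P = mgh/t = (97.0)(6.7)(20.0)/27.0 = 481.407 W = 0.4814 kW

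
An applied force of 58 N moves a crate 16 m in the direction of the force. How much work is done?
W = F·d = (58)(16) = 928.0 J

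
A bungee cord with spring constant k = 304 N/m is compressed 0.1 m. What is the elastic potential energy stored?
PE = ½kx² = ½(304)(0.1)² = 1.52 J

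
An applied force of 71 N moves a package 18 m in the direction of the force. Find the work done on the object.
W = F·d = (71)(18) = 1278 J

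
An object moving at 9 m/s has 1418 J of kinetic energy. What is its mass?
m = 2·KE/v² = 2·1418/(9)² = 35.01 kg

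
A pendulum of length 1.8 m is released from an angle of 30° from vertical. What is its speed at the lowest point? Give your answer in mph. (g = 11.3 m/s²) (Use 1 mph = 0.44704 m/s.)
h = L(1 − cosθ) = 1.8(1 − cos30°) = 0.241154 m
v = √(2gh) = √(2·11.3·0.241154) = 2.33454 m/s = 5.222 mph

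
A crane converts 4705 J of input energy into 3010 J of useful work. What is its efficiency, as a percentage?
η = W_out/W_in = 3010/4705 = 63.97%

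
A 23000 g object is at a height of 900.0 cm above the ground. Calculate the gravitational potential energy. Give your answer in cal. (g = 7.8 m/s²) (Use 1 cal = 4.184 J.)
Convert to SI: m = 23.0 kg, h = 9.0 m
PE = mgh = (23.0)(7.8)(9.0) = 1614.6 J = 385.9 cal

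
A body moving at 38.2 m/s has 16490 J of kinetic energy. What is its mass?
m = 2·KE/v² = 2·16490/(38.2)² = 22.6 kg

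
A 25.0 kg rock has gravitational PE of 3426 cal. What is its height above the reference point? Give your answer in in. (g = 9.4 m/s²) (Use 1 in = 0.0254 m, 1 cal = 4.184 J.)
Convert to SI: m = 25.0 kg, PE = 14334.4 J
h = PE/(mg) = 14334.4/(25.0·9.4) = 60.9974 m = 2401 in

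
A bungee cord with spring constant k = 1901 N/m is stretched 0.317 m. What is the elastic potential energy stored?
PE = ½kx² = ½(1901)(0.317)² = 95.51 J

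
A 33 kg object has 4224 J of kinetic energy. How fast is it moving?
v = √(2·KE/m) = √(2·4224/33) = 16.0 m/s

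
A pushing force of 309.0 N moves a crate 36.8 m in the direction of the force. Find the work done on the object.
W = F·d = (309.0)(36.8) = 11370 J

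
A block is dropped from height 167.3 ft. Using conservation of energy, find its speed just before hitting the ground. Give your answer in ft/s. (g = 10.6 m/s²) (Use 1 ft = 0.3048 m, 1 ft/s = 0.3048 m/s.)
Convert to SI: h = 50.993 m
mgh = ½mv² ⇒ v = √(2gh) = √(2·10.6·50.993) = 32.8794 m/s = 107.9 ft/s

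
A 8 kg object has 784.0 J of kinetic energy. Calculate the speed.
v = √(2·KE/m) = √(2·784.0/8) = 14.0 m/s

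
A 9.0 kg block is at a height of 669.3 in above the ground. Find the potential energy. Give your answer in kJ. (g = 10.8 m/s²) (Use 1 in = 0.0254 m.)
Convert to SI: m = 9.0 kg, h = 17.0002 m
PE = mgh = (9.0)(10.8)(17.0002) = 1652.42 J = 1.652 kJ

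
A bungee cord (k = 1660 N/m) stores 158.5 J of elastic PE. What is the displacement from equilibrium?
x = √(2·PE/k) = √(2·158.5/1660) = 0.437 m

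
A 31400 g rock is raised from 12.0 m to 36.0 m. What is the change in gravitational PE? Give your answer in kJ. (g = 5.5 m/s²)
Convert to SI: m = 31.4 kg, Δh = 24.0 m
ΔPE = mgΔh = (31.4)(5.5)(24.0) = 4144.8 J = 4.145 kJ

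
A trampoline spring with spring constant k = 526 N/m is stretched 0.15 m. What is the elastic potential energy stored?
PE = ½kx² = ½(526)(0.15)² = 5.918 J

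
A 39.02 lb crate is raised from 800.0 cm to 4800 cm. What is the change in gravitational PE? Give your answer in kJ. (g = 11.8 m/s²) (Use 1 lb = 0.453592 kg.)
Convert to SI: m = 17.6992 kg, Δh = 40.0 m
ΔPE = mgΔh = (17.6992)(11.8)(40.0) = 8354.0 J = 8.354 kJ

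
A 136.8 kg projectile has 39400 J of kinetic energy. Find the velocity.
v = √(2·KE/m) = √(2·39400/136.8) = 24.0 m/s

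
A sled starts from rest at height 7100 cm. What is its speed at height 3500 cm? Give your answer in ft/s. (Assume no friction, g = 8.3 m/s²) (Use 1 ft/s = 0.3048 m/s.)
Convert to SI: h₁−h₂ = 36.0 m
mgh₁ = mgh₂ + ½mv² ⇒ v = √(2g(h₁−h₂)) = √(2·8.3·36.0) = 24.4459 m/s = 80.2 ft/s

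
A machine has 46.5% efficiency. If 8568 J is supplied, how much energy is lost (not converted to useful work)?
W_lost = W_in(1 − η) = 8568·(1 − 0.465) = 4584 J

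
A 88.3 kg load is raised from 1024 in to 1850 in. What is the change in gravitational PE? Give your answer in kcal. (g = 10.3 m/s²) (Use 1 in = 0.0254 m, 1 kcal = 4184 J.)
Convert to SI: m = 88.3 kg, Δh = 20.9804 m
ΔPE = mgΔh = (88.3)(10.3)(20.9804) = 19081.5 J = 4.561 kcal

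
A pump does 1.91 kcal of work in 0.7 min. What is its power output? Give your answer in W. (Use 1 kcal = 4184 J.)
Convert to SI: W = 7991.44 J, t = 42.0 s
P = W/t = 7991.44/42.0 = 190.3 W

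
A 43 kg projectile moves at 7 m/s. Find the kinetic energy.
KE = ½mv² = ½(43)(7)² = 1053.5 J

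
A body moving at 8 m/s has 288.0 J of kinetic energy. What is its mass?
m = 2·KE/v² = 2·288.0/(8)² = 9.0 kg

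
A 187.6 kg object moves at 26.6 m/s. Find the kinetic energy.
KE = ½mv² = ½(187.6)(26.6)² = 66370 J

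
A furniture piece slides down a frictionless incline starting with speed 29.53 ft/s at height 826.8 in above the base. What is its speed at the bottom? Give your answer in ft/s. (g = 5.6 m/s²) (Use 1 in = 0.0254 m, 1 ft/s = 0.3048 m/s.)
Convert to SI: v₀ = 9.00074 m/s, h = 21.0007 m
½mv₀² + mgh = ½mv² ⇒ v = √(v₀² + 2gh) = √(9.00074² + 2·5.6·21.0007) = 17.7826 m/s = 58.34 ft/s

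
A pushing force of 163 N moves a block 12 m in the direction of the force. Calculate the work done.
W = F·d = (163)(12) = 1956 J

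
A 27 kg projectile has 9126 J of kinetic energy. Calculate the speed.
v = √(2·KE/m) = √(2·9126/27) = 26.0 m/s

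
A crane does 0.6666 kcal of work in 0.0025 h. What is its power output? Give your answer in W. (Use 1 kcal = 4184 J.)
Convert to SI: W = 2789.05 J, t = 9.0 s
P = W/t = 2789.05/9.0 = 309.9 W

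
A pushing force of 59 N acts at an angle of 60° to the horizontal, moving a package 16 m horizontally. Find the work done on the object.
W = F·d·cosθ = (59)(16)cos(60°) = 472.0 J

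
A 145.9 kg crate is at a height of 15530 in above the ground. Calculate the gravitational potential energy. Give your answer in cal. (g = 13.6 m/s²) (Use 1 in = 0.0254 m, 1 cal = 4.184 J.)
Convert to SI: m = 145.9 kg, h = 394.462 m
PE = mgh = (145.9)(13.6)(394.462) = 782707 J = 187100 cal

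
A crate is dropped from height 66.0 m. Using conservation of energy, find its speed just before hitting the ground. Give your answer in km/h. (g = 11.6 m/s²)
mgh = ½mv² ⇒ v = √(2gh) = √(2·11.6·66.0) = 39.1306 m/s = 140.9 km/h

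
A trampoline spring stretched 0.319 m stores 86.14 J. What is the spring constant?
k = 2·PE/x² = 2·86.14/(0.319)² = 1693 N/m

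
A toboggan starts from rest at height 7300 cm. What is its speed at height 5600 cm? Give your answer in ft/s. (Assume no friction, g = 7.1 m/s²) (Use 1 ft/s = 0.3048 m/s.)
Convert to SI: h₁−h₂ = 17.0 m
mgh₁ = mgh₂ + ½mv² ⇒ v = √(2g(h₁−h₂)) = √(2·7.1·17.0) = 15.5371 m/s = 50.97 ft/s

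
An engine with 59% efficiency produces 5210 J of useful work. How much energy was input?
W_in = W_out/η = 5210/0.59 = 8831 J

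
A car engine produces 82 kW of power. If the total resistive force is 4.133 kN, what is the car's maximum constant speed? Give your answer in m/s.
Convert to SI: F = 4133.0 N
P = Fv ⇒ v = P/F = 82000 W/4133.0 N = 19.84 m/s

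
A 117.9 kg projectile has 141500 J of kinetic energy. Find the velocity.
v = √(2·KE/m) = √(2·141500/117.9) = 48.99 m/s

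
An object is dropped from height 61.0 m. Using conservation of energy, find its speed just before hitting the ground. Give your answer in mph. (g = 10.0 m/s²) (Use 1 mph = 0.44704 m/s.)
mgh = ½mv² ⇒ v = √(2gh) = √(2·10.0·61.0) = 34.9285 m/s = 78.13 mph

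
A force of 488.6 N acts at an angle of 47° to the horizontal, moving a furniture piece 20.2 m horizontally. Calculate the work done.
W = F·d·cosθ = (488.6)(20.2)cos(47°) = 6731 J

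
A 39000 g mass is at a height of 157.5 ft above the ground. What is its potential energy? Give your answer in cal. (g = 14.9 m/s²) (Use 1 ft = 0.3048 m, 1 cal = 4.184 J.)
Convert to SI: m = 39.0 kg, h = 48.006 m
PE = mgh = (39.0)(14.9)(48.006) = 27896.3 J = 6667 cal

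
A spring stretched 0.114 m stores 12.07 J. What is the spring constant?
k = 2·PE/x² = 2·12.07/(0.114)² = 1857 N/m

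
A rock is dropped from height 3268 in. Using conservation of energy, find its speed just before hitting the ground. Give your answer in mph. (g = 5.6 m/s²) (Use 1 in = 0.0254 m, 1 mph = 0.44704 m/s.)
Convert to SI: h = 83.0072 m
mgh = ½mv² ⇒ v = √(2gh) = √(2·5.6·83.0072) = 30.4907 m/s = 68.21 mph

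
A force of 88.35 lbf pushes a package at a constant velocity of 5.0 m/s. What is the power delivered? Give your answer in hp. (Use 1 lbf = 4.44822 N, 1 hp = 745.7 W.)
Convert to SI: F = 393.0 N, v = 5.0 m/s
P = Fv = (393.0)(5.0) = 1965.0 W = 2.635 hp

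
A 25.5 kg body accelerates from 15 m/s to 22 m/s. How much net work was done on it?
W = ΔKE = ½m(v₂² − v₁²) = ½(25.5)(22² − 15²) = 3302.25 J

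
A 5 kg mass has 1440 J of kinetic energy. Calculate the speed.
v = √(2·KE/m) = √(2·1440/5) = 24.0 m/s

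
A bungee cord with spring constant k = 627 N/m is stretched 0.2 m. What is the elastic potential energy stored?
PE = ½kx² = ½(627)(0.2)² = 12.54 J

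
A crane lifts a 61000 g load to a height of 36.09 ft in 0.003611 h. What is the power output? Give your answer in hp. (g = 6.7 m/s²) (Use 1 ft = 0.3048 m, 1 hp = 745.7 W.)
Convert to SI: m = 61.0 kg, h = 11.0002 m, t = 12.9996 s
P = mgh/t = (61.0)(6.7)(11.0002)/12.9996 = 345.841 W = 0.4638 hp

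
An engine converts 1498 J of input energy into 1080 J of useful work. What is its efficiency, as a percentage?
η = W_out/W_in = 1080/1498 = 72.1%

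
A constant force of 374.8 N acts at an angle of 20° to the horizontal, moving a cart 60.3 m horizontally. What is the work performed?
W = F·d·cosθ = (374.8)(60.3)cos(20°) = 21240 J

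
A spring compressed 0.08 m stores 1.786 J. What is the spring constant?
k = 2·PE/x² = 2·1.786/(0.08)² = 558.1 N/m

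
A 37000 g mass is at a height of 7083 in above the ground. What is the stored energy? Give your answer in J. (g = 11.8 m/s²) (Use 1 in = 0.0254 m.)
Convert to SI: m = 37.0 kg, h = 179.908 m
PE = mgh = (37.0)(11.8)(179.908) = 78550 J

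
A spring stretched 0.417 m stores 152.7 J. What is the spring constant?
k = 2·PE/x² = 2·152.7/(0.417)² = 1756 N/m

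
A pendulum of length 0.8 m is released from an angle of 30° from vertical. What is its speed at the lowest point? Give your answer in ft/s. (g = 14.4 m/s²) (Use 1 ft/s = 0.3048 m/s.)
h = L(1 − cosθ) = 0.8(1 − cos30°) = 0.10718 m
v = √(2gh) = √(2·14.4·0.10718) = 1.75692 m/s = 5.764 ft/s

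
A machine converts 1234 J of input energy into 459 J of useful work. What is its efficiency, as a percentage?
η = W_out/W_in = 459/1234 = 37.2%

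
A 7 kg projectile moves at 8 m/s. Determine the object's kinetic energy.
KE = ½mv² = ½(7)(8)² = 224.0 J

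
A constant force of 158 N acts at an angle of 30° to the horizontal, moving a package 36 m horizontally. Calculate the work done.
W = F·d·cosθ = (158)(36)cos(30°) = 4926 J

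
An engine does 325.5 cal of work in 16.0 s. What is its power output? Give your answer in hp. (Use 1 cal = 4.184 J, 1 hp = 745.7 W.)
Convert to SI: W = 1361.89 J, t = 16.0 s
P = W/t = 1361.89/16.0 = 85.1183 W = 0.1141 hp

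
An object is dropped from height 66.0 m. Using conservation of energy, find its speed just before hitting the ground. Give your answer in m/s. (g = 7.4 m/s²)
mgh = ½mv² ⇒ v = √(2gh) = √(2·7.4·66.0) = 31.25 m/s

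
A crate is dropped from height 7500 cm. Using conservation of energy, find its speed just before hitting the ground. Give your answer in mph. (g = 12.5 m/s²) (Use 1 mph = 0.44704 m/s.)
Convert to SI: h = 75.0 m
mgh = ½mv² ⇒ v = √(2gh) = √(2·12.5·75.0) = 43.3013 m/s = 96.86 mph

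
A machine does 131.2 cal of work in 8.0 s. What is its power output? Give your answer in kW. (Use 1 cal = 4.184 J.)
Convert to SI: W = 548.941 J, t = 8.0 s
P = W/t = 548.941/8.0 = 68.6176 W = 0.06862 kW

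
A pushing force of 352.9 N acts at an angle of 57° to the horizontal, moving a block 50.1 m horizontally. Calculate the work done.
W = F·d·cosθ = (352.9)(50.1)cos(57°) = 9629 J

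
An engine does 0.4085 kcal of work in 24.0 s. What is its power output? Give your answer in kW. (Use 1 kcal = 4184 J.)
Convert to SI: W = 1709.16 J, t = 24.0 s
P = W/t = 1709.16/24.0 = 71.2152 W = 0.07122 kW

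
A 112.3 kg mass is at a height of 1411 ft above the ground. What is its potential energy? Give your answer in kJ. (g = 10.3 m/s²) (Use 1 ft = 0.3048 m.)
Convert to SI: m = 112.3 kg, h = 430.073 m
PE = mgh = (112.3)(10.3)(430.073) = 497461 J = 497.5 kJ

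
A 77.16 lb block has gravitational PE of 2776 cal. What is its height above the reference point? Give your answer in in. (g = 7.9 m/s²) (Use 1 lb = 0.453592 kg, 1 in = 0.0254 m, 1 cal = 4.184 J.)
Convert to SI: m = 34.9992 kg, PE = 11614.8 J
h = PE/(mg) = 11614.8/(34.9992·7.9) = 42.0075 m = 1654 in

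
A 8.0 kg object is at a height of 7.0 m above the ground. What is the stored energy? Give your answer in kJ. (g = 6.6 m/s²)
PE = mgh = (8.0)(6.6)(7.0) = 369.6 J = 0.3696 kJ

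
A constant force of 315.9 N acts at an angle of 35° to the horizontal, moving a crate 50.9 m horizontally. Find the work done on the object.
W = F·d·cosθ = (315.9)(50.9)cos(35°) = 13170 J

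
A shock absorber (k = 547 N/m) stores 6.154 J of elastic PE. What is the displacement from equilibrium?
x = √(2·PE/k) = √(2·6.154/547) = 0.15 m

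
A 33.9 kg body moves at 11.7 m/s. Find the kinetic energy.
KE = ½mv² = ½(33.9)(11.7)² = 2320 J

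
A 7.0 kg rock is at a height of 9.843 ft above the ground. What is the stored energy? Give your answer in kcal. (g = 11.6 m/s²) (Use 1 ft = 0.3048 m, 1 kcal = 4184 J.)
Convert to SI: m = 7.0 kg, h = 3.00015 m
PE = mgh = (7.0)(11.6)(3.00015) = 243.612 J = 0.05822 kcal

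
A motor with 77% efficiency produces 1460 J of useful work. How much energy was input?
W_in = W_out/η = 1460/0.77 = 1896 J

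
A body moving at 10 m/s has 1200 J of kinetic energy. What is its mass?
m = 2·KE/v² = 2·1200/(10)² = 24.0 kg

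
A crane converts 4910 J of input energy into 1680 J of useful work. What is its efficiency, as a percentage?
η = W_out/W_in = 1680/4910 = 34.22%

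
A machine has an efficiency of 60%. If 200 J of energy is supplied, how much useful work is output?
W_out = η·W_in = 0.6·200 = 120.0 J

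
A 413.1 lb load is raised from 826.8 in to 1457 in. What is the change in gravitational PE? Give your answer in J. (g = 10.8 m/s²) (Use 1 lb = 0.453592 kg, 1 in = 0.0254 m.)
Convert to SI: m = 187.379 kg, Δh = 16.0071 m
ΔPE = mgΔh = (187.379)(10.8)(16.0071) = 32390 J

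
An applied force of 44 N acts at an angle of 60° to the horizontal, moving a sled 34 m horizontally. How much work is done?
W = F·d·cosθ = (44)(34)cos(60°) = 748.0 J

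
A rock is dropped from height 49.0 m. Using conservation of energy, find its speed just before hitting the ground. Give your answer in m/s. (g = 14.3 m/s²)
mgh = ½mv² ⇒ v = √(2gh) = √(2·14.3·49.0) = 37.44 m/s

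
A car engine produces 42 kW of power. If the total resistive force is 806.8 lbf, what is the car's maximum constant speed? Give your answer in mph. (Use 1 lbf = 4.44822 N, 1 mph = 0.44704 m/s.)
Convert to SI: F = 3588.82 N
P = Fv ⇒ v = P/F = 42000 W/3588.82 N = 11.703 m/s = 26.18 mph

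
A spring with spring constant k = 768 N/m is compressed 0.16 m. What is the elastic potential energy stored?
PE = ½kx² = ½(768)(0.16)² = 9.83 J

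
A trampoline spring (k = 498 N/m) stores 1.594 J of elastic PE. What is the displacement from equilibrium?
x = √(2·PE/k) = √(2·1.594/498) = 0.08001 m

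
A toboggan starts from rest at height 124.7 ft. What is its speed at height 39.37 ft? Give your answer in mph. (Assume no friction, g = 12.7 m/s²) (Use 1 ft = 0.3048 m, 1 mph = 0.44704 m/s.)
Convert to SI: h₁−h₂ = 26.0086 m
mgh₁ = mgh₂ + ½mv² ⇒ v = √(2g(h₁−h₂)) = √(2·12.7·26.0086) = 25.7025 m/s = 57.49 mph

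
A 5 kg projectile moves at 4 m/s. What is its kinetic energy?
KE = ½mv² = ½(5)(4)² = 40.0 J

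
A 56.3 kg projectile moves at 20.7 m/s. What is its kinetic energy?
KE = ½mv² = ½(56.3)(20.7)² = 12060 J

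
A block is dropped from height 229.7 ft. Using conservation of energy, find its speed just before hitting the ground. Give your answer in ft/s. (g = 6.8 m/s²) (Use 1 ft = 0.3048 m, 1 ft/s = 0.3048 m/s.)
Convert to SI: h = 70.0126 m
mgh = ½mv² ⇒ v = √(2gh) = √(2·6.8·70.0126) = 30.8573 m/s = 101.2 ft/s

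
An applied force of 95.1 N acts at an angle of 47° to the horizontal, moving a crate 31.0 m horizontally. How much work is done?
W = F·d·cosθ = (95.1)(31.0)cos(47°) = 2011 J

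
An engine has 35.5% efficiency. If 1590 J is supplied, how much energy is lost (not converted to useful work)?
W_lost = W_in(1 − η) = 1590·(1 − 0.355) = 1026 J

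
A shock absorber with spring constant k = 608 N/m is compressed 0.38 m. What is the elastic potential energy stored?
PE = ½kx² = ½(608)(0.38)² = 43.9 J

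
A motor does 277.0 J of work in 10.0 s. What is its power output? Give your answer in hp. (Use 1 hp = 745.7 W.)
P = W/t = 277.0/10.0 = 27.7 W = 0.03715 hp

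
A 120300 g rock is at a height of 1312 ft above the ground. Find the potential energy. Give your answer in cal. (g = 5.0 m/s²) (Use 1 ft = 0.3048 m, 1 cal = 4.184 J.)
Convert to SI: m = 120.3 kg, h = 399.898 m
PE = mgh = (120.3)(5.0)(399.898) = 240538 J = 57490 cal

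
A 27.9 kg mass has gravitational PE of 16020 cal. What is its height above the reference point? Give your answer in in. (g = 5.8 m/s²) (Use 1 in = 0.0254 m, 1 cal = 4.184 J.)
Convert to SI: m = 27.9 kg, PE = 67027.7 J
h = PE/(mg) = 67027.7/(27.9·5.8) = 414.211 m = 16310 in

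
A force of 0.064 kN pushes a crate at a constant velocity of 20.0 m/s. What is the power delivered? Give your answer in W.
Convert to SI: F = 64.0 N, v = 20.0 m/s
P = Fv = (64.0)(20.0) = 1280 W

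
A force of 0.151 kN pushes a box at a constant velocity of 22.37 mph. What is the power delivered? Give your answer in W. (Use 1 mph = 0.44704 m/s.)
Convert to SI: F = 151.0 N, v = 10.0003 m/s
P = Fv = (151.0)(10.0003) = 1510 W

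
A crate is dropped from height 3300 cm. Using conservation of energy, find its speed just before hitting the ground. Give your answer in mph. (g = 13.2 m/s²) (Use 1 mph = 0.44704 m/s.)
Convert to SI: h = 33.0 m
mgh = ½mv² ⇒ v = √(2gh) = √(2·13.2·33.0) = 29.5161 m/s = 66.03 mph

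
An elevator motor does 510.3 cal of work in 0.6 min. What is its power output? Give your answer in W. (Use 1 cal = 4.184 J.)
Convert to SI: W = 2135.1 J, t = 36.0 s
P = W/t = 2135.1/36.0 = 59.31 W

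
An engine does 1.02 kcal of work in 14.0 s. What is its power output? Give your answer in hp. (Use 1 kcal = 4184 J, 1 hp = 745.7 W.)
Convert to SI: W = 4267.68 J, t = 14.0 s
P = W/t = 4267.68/14.0 = 304.834 W = 0.4088 hp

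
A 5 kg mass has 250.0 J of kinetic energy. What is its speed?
v = √(2·KE/m) = √(2·250.0/5) = 10.0 m/s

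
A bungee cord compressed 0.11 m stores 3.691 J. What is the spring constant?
k = 2·PE/x² = 2·3.691/(0.11)² = 610.1 N/m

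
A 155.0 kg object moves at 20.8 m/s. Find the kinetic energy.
KE = ½mv² = ½(155.0)(20.8)² = 33530 J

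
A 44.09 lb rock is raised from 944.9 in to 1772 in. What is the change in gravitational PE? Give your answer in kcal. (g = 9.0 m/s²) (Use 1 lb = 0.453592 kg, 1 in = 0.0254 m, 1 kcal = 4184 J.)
Convert to SI: m = 19.9989 kg, Δh = 21.0083 m
ΔPE = mgΔh = (19.9989)(9.0)(21.0083) = 3781.288 J = 0.9037 kcal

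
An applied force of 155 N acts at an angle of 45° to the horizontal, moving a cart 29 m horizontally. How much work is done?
W = F·d·cosθ = (155)(29)cos(45°) = 3178 J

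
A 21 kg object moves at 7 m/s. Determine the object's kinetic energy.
KE = ½mv² = ½(21)(7)² = 514.5 J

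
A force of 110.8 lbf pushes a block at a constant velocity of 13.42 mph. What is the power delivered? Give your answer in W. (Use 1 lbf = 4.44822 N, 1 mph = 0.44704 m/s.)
Convert to SI: F = 492.863 N, v = 5.99928 m/s
P = Fv = (492.863)(5.99928) = 2957 W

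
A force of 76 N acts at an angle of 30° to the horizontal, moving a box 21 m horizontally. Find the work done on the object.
W = F·d·cosθ = (76)(21)cos(30°) = 1382 J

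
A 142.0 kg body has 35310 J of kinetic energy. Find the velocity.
v = √(2·KE/m) = √(2·35310/142.0) = 22.3 m/s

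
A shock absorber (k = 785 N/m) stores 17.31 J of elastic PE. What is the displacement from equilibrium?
x = √(2·PE/k) = √(2·17.31/785) = 0.21 m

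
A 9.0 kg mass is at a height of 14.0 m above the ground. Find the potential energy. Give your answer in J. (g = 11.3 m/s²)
PE = mgh = (9.0)(11.3)(14.0) = 1424 J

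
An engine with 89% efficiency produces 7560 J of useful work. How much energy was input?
W_in = W_out/η = 7560/0.89 = 8494 J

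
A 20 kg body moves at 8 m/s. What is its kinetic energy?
KE = ½mv² = ½(20)(8)² = 640.0 J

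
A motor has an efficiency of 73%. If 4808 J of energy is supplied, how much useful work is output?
W_out = η·W_in = 0.73·4808 = 3509.84 J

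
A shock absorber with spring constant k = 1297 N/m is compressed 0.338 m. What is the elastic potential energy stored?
PE = ½kx² = ½(1297)(0.338)² = 74.09 J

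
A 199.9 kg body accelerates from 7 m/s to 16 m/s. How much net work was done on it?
W = ΔKE = ½m(v₂² − v₁²) = ½(199.9)(16² − 7²) = 20689.65 J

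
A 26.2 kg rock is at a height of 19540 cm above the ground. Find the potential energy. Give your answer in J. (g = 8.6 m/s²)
Convert to SI: m = 26.2 kg, h = 195.4 m
PE = mgh = (26.2)(8.6)(195.4) = 44030 J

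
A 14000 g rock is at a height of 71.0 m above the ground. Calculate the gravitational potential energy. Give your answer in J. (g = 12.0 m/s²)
Convert to SI: m = 14.0 kg, h = 71.0 m
PE = mgh = (14.0)(12.0)(71.0) = 11930 J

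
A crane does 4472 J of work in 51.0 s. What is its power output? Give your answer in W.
P = W/t = 4472.0/51.0 = 87.69 W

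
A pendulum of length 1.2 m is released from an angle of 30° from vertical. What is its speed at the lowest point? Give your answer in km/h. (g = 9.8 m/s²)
h = L(1 − cosθ) = 1.2(1 − cos30°) = 0.16077 m
v = √(2gh) = √(2·9.8·0.16077) = 1.77513 m/s = 6.39 km/h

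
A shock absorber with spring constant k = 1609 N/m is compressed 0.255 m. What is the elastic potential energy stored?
PE = ½kx² = ½(1609)(0.255)² = 52.31 J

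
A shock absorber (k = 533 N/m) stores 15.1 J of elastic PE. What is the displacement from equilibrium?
x = √(2·PE/k) = √(2·15.1/533) = 0.238 m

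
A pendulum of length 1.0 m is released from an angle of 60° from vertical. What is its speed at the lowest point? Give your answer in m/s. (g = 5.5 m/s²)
h = L(1 − cosθ) = 1.0(1 − cos60°) = 0.5 m
v = √(2gh) = √(2·5.5·0.5) = 2.345 m/s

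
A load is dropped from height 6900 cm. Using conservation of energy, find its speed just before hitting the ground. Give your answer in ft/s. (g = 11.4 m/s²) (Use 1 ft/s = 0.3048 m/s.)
Convert to SI: h = 69.0 m
mgh = ½mv² ⇒ v = √(2gh) = √(2·11.4·69.0) = 39.6636 m/s = 130.1 ft/s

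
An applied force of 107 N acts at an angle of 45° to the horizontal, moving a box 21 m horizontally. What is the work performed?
W = F·d·cosθ = (107)(21)cos(45°) = 1589 J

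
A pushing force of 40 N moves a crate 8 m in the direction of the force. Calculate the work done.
W = F·d = (40)(8) = 320.0 J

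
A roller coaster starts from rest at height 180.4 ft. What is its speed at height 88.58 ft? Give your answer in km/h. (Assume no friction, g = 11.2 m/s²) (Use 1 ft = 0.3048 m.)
Convert to SI: h₁−h₂ = 27.9867 m
mgh₁ = mgh₂ + ½mv² ⇒ v = √(2g(h₁−h₂)) = √(2·11.2·27.9867) = 25.038 m/s = 90.14 km/h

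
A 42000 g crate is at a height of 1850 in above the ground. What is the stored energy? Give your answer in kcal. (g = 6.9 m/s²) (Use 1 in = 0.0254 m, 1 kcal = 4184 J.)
Convert to SI: m = 42.0 kg, h = 46.99 m
PE = mgh = (42.0)(6.9)(46.99) = 13617.7 J = 3.255 kcal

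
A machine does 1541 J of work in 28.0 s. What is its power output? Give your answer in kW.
P = W/t = 1541.0/28.0 = 55.0357 W = 0.05504 kW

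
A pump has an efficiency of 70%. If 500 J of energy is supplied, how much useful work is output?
W_out = η·W_in = 0.7·500 = 350.0 J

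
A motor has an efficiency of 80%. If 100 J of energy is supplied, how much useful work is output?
W_out = η·W_in = 0.8·100 = 80.0 J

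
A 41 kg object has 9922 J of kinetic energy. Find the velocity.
v = √(2·KE/m) = √(2·9922/41) = 22.0 m/s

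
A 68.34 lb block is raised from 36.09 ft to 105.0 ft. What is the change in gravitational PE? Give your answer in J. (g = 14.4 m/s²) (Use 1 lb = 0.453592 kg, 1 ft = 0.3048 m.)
Convert to SI: m = 30.9985 kg, Δh = 21.0038 m
ΔPE = mgΔh = (30.9985)(14.4)(21.0038) = 9376 J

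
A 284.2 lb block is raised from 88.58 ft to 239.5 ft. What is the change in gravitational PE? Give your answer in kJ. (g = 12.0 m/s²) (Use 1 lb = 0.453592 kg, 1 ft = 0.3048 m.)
Convert to SI: m = 128.911 kg, Δh = 46.0004 m
ΔPE = mgΔh = (128.911)(12.0)(46.0004) = 71159.4 J = 71.16 kJ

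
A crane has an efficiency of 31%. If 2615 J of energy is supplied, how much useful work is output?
W_out = η·W_in = 0.31·2615 = 810.65 J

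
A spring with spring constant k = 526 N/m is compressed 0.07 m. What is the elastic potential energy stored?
PE = ½kx² = ½(526)(0.07)² = 1.289 J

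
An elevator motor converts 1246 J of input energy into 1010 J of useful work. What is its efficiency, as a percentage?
η = W_out/W_in = 1010/1246 = 81.06%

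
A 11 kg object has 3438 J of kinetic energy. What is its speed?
v = √(2·KE/m) = √(2·3438/11) = 25.0 m/s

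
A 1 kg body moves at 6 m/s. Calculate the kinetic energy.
KE = ½mv² = ½(1)(6)² = 18.0 J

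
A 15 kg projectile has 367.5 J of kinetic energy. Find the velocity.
v = √(2·KE/m) = √(2·367.5/15) = 7.0 m/s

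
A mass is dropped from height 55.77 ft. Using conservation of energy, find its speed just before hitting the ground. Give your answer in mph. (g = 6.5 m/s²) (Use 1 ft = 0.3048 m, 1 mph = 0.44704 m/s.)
Convert to SI: h = 16.9987 m
mgh = ½mv² ⇒ v = √(2gh) = √(2·6.5·16.9987) = 14.8655 m/s = 33.25 mph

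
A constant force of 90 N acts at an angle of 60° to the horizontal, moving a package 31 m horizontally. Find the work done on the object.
W = F·d·cosθ = (90)(31)cos(60°) = 1395 J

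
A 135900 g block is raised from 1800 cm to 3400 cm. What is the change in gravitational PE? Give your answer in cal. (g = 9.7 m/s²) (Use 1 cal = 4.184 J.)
Convert to SI: m = 135.9 kg, Δh = 16.0 m
ΔPE = mgΔh = (135.9)(9.7)(16.0) = 21091.7 J = 5041 cal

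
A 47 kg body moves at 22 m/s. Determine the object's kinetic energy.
KE = ½mv² = ½(47)(22)² = 11374.0 J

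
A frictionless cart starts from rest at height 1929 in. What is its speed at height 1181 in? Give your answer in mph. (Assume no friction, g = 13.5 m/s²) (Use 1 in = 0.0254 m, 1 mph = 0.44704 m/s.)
Convert to SI: h₁−h₂ = 18.9992 m
mgh₁ = mgh₂ + ½mv² ⇒ v = √(2g(h₁−h₂)) = √(2·13.5·18.9992) = 22.649 m/s = 50.66 mph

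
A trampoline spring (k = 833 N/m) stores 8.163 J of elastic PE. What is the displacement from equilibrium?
x = √(2·PE/k) = √(2·8.163/833) = 0.14 m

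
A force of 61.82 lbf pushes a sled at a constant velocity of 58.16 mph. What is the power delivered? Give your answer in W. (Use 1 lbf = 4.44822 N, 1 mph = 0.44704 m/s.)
Convert to SI: F = 274.989 N, v = 25.9998 m/s
P = Fv = (274.989)(25.9998) = 7150 W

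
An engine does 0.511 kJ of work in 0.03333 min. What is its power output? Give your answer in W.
Convert to SI: W = 511.0 J, t = 1.9998 s
P = W/t = 511.0/1.9998 = 255.5 W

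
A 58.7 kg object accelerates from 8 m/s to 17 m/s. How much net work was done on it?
W = ΔKE = ½m(v₂² − v₁²) = ½(58.7)(17² − 8²) = 6603.75 J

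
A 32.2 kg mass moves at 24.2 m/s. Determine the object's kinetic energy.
KE = ½mv² = ½(32.2)(24.2)² = 9429 J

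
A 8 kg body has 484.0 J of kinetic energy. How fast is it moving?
v = √(2·KE/m) = √(2·484.0/8) = 11.0 m/s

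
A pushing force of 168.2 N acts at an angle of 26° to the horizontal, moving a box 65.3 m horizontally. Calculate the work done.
W = F·d·cosθ = (168.2)(65.3)cos(26°) = 9872 J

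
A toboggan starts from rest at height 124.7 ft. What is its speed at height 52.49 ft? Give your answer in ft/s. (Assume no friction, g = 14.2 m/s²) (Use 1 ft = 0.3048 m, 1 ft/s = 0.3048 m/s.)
Convert to SI: h₁−h₂ = 22.0096 m
mgh₁ = mgh₂ + ½mv² ⇒ v = √(2g(h₁−h₂)) = √(2·14.2·22.0096) = 25.0015 m/s = 82.03 ft/s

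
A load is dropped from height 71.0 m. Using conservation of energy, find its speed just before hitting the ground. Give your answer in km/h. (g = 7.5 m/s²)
mgh = ½mv² ⇒ v = √(2gh) = √(2·7.5·71.0) = 32.6343 m/s = 117.5 km/h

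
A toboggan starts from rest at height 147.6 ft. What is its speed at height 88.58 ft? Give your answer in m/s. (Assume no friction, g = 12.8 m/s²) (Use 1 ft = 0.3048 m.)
Convert to SI: h₁−h₂ = 17.9893 m
mgh₁ = mgh₂ + ½mv² ⇒ v = √(2g(h₁−h₂)) = √(2·12.8·17.9893) = 21.46 m/s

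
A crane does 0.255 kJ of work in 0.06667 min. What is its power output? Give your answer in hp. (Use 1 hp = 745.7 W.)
Convert to SI: W = 255.0 J, t = 4.0002 s
P = W/t = 255.0/4.0002 = 63.7468 W = 0.08549 hp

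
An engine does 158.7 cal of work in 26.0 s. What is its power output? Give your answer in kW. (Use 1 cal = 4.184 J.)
Convert to SI: W = 664.001 J, t = 26.0 s
P = W/t = 664.001/26.0 = 25.5385 W = 0.02554 kW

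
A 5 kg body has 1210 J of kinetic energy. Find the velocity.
v = √(2·KE/m) = √(2·1210/5) = 22.0 m/s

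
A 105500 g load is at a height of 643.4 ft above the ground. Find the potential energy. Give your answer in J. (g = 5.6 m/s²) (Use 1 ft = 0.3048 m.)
Convert to SI: m = 105.5 kg, h = 196.108 m
PE = mgh = (105.5)(5.6)(196.108) = 115900 J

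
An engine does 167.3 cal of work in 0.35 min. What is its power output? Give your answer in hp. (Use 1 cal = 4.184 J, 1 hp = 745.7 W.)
Convert to SI: W = 699.983 J, t = 21.0 s
P = W/t = 699.983/21.0 = 33.3325 W = 0.0447 hp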